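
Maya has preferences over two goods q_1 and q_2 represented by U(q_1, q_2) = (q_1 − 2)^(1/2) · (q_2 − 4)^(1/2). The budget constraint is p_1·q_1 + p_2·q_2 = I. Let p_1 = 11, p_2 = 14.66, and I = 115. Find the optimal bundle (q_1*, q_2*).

Let q_1' = q_1−2, q_2' = q_2−4. MRS = q_2'/q_1' = p_1/p_2.
Substituting into the budget: q_1* = 2 + 0.5·(I − 2·p_1 − 4·p_2)/p_1, and q_2* = 4 + 0.5·(…)/p_2.
Discretionary income = 115 − 2·11 − 4·14.66 = 34.36; q_1* = 2 + 0.5·34.36/11 = 3.5618; q_2* = 4 + 0.5·34.36/14.66 = 5.1719.

q_1* = 3.5618, q_2* = 5.1719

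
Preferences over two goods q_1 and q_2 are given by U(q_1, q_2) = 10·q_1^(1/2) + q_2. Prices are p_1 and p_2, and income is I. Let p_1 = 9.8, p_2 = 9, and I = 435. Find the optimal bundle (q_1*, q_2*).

q_1* = 21.085, q_2* = 25.3741

Utility is quasi-linear in q_2; the FOC for q_1 is 5/√q_1 = p_1/p_2.
Thus q_1* = (5·p_2/p_1)² — independent of I — with the rest of income spent on q_2.
Plugging in: q_1* = (5·9/9.8)² = 21.085, q_2* = 25.3741.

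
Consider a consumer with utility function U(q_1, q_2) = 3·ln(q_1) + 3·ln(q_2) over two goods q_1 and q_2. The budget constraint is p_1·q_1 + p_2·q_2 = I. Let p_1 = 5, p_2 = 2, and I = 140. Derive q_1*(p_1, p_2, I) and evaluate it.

The MRS is q_2/q_1. Set MRS = p_1/p_2.
So 3·p_2·q_2 = 3·p_1·q_1; combined with the budget, a share 0.5 of income goes to q_1.
Demand: q_1*(p_1,p_2,I) = 0.5·I/p_1 and q_2* = 0.5·I/p_2.
At p_1=5, p_2=2, I=140: q_1* = 0.5·140/5 = 14.

q_1* = 14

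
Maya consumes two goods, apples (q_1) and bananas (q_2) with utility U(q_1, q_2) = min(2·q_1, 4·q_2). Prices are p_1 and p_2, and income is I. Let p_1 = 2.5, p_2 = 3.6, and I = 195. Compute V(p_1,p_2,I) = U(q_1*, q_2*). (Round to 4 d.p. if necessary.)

V = 90.6977

Leontief preferences: the optimum is at the kink where q_1/4 = q_2/2, i.e. q_2 = (1/2)·q_1.
Budget: p_1·q_1 + p_2·(1/2)·q_1 = I, so (4·p_1 + 2·p_2)·q_1 = 4·I.
Demand: q_1*(p_1,p_2,I) = 4·I/(4·p_1 + 2·p_2), q_2* = 2·I/(4·p_1 + 2·p_2).
Here 4·2.5 + 2·3.6 = 17.2, giving q_1* = 45.3488 and q_2* = 22.6744.
Utility at the optimum: U(45.3488, 22.6744) = 90.6977.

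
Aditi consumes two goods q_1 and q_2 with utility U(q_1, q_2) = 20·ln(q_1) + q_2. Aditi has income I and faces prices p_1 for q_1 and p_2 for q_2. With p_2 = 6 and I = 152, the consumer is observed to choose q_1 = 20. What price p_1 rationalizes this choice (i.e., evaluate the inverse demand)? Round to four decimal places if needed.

MU_q_1 = 20/q_1, MU_q_2 = 1. Tangency: 20/q_1 = p_1/p_2.
So q_1*(p_1,p_2) = 20·p_2/p_1, independent of income; and q_2* = (I − 20·p_2)/p_2.
Set q_1* = 20 in the demand function and solve for p_1: p_1 = 6.

p_1 = 6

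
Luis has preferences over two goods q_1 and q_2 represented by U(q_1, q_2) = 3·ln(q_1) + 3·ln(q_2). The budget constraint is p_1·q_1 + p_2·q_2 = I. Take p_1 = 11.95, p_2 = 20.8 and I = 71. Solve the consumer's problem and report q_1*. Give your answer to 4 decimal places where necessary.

q_1* = 2.9707

MU_q_1/MU_q_2 = (3·q_2)/(3·q_1); tangency sets this equal to p_1/p_2.
So 3·p_2·q_2 = 3·p_1·q_1; combined with the budget, a share 0.5 of income goes to q_1.
Demand: q_1*(p_1,p_2,I) = 0.5·I/p_1 and q_2* = 0.5·I/p_2.
At p_1=11.95, p_2=20.8, I=71: q_1* = 0.5·71/11.95 = 2.9707.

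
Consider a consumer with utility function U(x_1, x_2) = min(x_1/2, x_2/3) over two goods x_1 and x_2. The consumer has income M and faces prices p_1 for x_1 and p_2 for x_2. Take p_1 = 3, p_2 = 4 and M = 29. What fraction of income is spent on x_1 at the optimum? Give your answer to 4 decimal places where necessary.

Leontief preferences: the optimum is at the kink where x_1/2 = x_2/3, i.e. x_2 = (3/2)·x_1.
Budget: p_1·x_1 + p_2·(3/2)·x_1 = M, so (2·p_1 + 3·p_2)·x_1 = 2·M.
Demand: x_1*(p_1,p_2,M) = 2·M/(2·p_1 + 3·p_2), x_2* = 3·M/(2·p_1 + 3·p_2).
Here 2·3 + 3·4 = 18, giving x_1* = 3.2222 and x_2* = 4.8333.
Expenditure on x_1: 3·3.2222 = 9.6667; share = 0.3333.

share on x_1 = 0.3333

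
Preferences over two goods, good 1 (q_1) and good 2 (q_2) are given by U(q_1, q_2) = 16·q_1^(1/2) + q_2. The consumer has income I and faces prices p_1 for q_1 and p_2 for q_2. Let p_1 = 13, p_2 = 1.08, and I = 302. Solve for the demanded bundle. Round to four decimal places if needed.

q_1* = 0.4417, q_2* = 274.3127

Set MRS = p_1/p_2: 8·q_1^(−1/2) = p_1/p_2.
Thus q_1* = (8·p_2/p_1)² — independent of I — with the rest of income spent on q_2.
Plugging in: q_1* = (8·1.08/13)² = 0.4417, q_2* = 274.3127.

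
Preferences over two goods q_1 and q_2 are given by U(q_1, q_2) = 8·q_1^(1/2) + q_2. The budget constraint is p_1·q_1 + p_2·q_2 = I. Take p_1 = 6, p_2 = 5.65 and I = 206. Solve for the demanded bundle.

Utility is quasi-linear in q_2; the FOC for q_1 is 4/√q_1 = p_1/p_2.
Thus q_1* = (4·p_2/p_1)² — independent of I — with the rest of income spent on q_2.
Plugging in: q_1* = (4·5.65/6)² = 14.1878, q_2* = 21.3935.

q_1* = 14.1878, q_2* = 21.3935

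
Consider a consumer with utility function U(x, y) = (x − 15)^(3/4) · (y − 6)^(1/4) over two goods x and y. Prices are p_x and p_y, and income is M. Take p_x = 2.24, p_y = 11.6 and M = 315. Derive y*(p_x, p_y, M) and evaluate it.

y* = 10.5647

This is Cobb-Douglas in (x−15, y−6): tangency gives 0.75·p_y·(y−6) = 0.25·p_x·(x−15).
After buying the subsistence bundle (15, 6), a share 0.75 of the remaining income goes to x: x* = 15 + 0.75·(M − 15p_x − 6p_y)/p_x.
Discretionary income = 315 − 15·2.24 − 6·11.6 = 211.8; y* = 6 + 0.25·211.8/11.6 = 10.5647.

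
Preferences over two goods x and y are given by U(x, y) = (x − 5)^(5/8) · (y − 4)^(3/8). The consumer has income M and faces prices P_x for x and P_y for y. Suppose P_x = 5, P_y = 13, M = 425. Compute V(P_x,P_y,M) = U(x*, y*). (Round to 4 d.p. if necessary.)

V = 25.1004

Let x' = x−5, y' = y−4. MRS = (5/3)·y'/x' = P_x/P_y.
Substituting into the budget: x* = 5 + 0.625·(M − 5·P_x − 4·P_y)/P_x, and y* = 4 + 0.375·(…)/P_y.
Discretionary income = 425 − 5·5 − 4·13 = 348; x* = 5 + 0.625·348/5 = 48.5; y* = 4 + 0.375·348/13 = 14.0385.
Utility at the optimum: U(48.5, 14.0385) = 25.1004.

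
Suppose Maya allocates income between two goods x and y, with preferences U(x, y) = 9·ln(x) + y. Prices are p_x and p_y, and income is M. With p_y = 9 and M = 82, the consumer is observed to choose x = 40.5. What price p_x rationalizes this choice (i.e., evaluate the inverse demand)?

p_x = 2

Set MRS = p_x/p_y: (9/x)/1 = p_x/p_y.
So x*(p_x,p_y) = 9·p_y/p_x, independent of income; and y* = (M − 9·p_y)/p_y.
Set x* = 40.5 in the demand function and solve for p_x: p_x = 2.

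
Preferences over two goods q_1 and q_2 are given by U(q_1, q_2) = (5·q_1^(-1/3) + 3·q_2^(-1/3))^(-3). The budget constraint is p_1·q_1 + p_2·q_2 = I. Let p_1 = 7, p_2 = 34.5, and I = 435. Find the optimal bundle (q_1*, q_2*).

q_1* = 30.8284, q_2* = 6.3537

Substitute q_2 = (q_2/q_1)·q_1 into the budget: q_1* = I/(p_1 + p_2·(q_2/q_1)).
Numerically q_2/q_1 = 0.206097, so q_1* = 435/(7 + 34.5·0.206097) = 30.8284 and q_2* = 0.206097·30.8284 = 6.3537.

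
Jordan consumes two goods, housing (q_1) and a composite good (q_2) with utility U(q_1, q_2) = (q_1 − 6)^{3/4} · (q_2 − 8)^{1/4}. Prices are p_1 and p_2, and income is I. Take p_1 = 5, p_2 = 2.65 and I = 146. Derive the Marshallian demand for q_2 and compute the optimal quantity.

MRS = 3·(q_2−8)/(q_1−6). Tangency with p_1/p_2 gives q_2−8 = (1/3)·(p_1/p_2)·(q_1−6).
Substituting into the budget: q_1* = 6 + 0.75·(I − 6·p_1 − 8·p_2)/p_1, and q_2* = 8 + 0.25·(…)/p_2.
Discretionary income = 146 − 6·5 − 8·2.65 = 94.8; q_2* = 8 + 0.25·94.8/2.65 = 16.9434.

q_2* = 16.9434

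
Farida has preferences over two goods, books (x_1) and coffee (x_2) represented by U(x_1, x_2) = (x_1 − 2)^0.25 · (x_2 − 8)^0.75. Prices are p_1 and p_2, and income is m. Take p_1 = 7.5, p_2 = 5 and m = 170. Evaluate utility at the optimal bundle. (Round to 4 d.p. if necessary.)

MRS = (1/3)·(x_2−8)/(x_1−2). Tangency with p_1/p_2 gives x_2−8 = 3·(p_1/p_2)·(x_1−2).
Substituting into the budget: x_1* = 2 + 0.25·(m − 2·p_1 − 8·p_2)/p_1, and x_2* = 8 + 0.75·(…)/p_2.
Discretionary income = 170 − 2·7.5 − 8·5 = 115; x_1* = 2 + 0.25·115/7.5 = 5.8333; x_2* = 8 + 0.75·115/5 = 25.25.
Utility at the optimum: U(5.8333, 25.25) = 11.8437.

V = 11.8437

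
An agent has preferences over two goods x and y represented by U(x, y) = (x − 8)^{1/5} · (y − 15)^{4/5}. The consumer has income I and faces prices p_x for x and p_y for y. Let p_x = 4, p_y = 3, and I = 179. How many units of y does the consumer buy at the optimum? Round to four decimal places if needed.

y* = 42.2

MRS = (1/4)·(y−15)/(x−8). Tangency with p_x/p_y gives y−15 = 4·(p_x/p_y)·(x−8).
Substituting into the budget: x* = 8 + 0.2·(I − 8·p_x − 15·p_y)/p_x, and y* = 15 + 0.8·(…)/p_y.
Discretionary income = 179 − 8·4 − 15·3 = 102; y* = 15 + 0.8·102/3 = 42.2.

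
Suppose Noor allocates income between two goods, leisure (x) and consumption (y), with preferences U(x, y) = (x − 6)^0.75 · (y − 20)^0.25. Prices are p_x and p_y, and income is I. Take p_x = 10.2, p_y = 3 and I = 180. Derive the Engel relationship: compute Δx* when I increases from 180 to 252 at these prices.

Let x' = x−6, y' = y−20. MRS = 3·y'/x' = p_x/p_y.
Substituting into the budget: x* = 6 + 0.75·(I − 6·p_x − 20·p_y)/p_x, and y* = 20 + 0.25·(…)/p_y.
Discretionary income = 180 − 6·10.2 − 20·3 = 58.8; x* = 6 + 0.75·58.8/10.2 = 10.3235.
At I' = 252: x* = 15.6176. Change: 15.6176 − 10.3235 = 5.2941.

Δx* = 5.2941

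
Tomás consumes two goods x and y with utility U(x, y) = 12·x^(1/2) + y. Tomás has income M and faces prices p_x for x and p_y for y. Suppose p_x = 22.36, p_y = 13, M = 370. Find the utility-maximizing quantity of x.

MU_x = 6/√x, MU_y = 1. Tangency: 6/√x = p_x/p_y.
Solve: √x = 6·p_y/p_x, so x*(p_x,p_y) = (6·p_y/p_x)², and y* = (M − p_x·x*)/p_y.
Plugging in: x* = (6·13/22.36)² = 12.1687.

x* = 12.1687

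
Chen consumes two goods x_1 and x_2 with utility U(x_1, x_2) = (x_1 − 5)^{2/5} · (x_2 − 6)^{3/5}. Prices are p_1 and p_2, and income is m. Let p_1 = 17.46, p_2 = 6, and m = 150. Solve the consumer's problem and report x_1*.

x_1* = 5.6117

This is Cobb-Douglas in (x_1−5, x_2−6): tangency gives 0.4·p_2·(x_2−6) = 0.6·p_1·(x_1−5).
After buying the subsistence bundle (5, 6), a share 0.4 of the remaining income goes to x_1: x_1* = 5 + 0.4·(m − 5p_1 − 6p_2)/p_1.
Discretionary income = 150 − 5·17.46 − 6·6 = 26.7; x_1* = 5 + 0.4·26.7/17.46 = 5.6117.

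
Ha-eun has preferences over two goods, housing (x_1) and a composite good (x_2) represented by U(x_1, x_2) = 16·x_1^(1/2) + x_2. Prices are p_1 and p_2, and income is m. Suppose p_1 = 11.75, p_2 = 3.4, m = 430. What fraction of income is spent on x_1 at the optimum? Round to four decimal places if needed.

Utility is quasi-linear in x_2; the FOC for x_1 is 8/√x_1 = p_1/p_2.
Thus x_1* = (8·p_2/p_1)² — independent of m — with the rest of income spent on x_2.
Plugging in: x_1* = (8·3.4/11.75)² = 5.3587, x_2* = 107.9514.
Expenditure on x_1: 11.75·5.3587 = 62.9651; share = 0.1464.

share on x_1 = 0.1464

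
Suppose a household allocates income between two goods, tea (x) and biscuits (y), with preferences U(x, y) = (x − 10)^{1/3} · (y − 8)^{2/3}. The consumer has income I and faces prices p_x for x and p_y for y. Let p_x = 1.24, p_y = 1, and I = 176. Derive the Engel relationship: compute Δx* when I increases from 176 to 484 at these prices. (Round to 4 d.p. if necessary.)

Discretionary income = 176 − 10·1.24 − 8·1 = 155.6; x* = 10 + 1/3·155.6/1.24 = 51.828.
At I' = 484: x* = 134.6237. Change: 134.6237 − 51.828 = 82.7957.

Δx* = 82.7957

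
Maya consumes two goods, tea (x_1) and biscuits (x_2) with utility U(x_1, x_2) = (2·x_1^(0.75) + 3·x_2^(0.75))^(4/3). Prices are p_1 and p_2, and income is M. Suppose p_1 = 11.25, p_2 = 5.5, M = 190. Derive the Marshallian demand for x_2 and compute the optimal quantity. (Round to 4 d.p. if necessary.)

Numerically x_2/x_1 = 88.618495, so x_1* = 190/(11.25 + 5.5·88.618495) = 0.381 and x_2* = 88.618495·0.381 = 33.7661.

x_2* = 33.7661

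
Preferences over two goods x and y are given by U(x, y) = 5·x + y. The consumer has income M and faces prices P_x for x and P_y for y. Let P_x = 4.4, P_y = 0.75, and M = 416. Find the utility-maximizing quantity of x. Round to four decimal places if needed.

Perfect substitutes: compare marginal utility per dollar. 5/P_x vs 1/P_y → 1.1364 vs 1.3333.
y gives more utility per dollar, so spend all income on y: y* = M/P_y, x* = 0.
Numerically: x* = 0, y* = 554.6667.

x* = 0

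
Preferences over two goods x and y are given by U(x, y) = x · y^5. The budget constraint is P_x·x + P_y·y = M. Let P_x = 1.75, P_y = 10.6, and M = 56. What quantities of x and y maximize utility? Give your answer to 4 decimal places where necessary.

Tangency: MRS = (1/5)·y/x = P_x/P_y.
So P_y·y = 5·P_x·x; combined with the budget, a share 1/6 of income goes to x.
Demand: x*(P_x,P_y,M) = 1/6·M/P_x and y* = 5/6·M/P_y.
At P_x=1.75, P_y=10.6, M=56: x* = 1/6·56/1.75 = 5.3333, y* = 4.4025.

x* = 5.3333, y* = 4.4025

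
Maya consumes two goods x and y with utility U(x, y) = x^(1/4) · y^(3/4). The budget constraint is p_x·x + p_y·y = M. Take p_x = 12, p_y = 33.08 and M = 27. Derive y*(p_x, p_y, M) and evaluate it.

Tangency: MRS = (1/3)·y/x = p_x/p_y.
Rearranging, p_y·y = 3·p_x·x. Substituting into the budget gives p_x·x·(1 + 3) = M.
Demand: x*(p_x,p_y,M) = 0.25·M/p_x and y* = 0.75·M/p_y.
At p_x=12, p_y=33.08, M=27: y* = 0.75·27/33.08 = 0.6122.

y* = 0.6122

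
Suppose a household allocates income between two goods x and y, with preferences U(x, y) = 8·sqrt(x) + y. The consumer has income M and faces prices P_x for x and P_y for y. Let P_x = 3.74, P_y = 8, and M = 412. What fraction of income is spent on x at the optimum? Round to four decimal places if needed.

share on x = 0.6646

Utility is quasi-linear in y; the FOC for x is 4/√x = P_x/P_y.
Solve: √x = 4·P_y/P_x, so x*(P_x,P_y) = (4·P_y/P_x)², and y* = (M − P_x·x*)/P_y.
Plugging in: x* = (4·8/3.74)² = 73.2077, y* = 17.2754.
Expenditure on x: 3.74·73.2077 = 273.7968; share = 0.6646.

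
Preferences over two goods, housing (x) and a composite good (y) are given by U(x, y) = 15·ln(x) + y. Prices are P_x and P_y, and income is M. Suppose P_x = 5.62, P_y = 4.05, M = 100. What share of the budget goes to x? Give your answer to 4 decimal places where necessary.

share on x = 0.6075

So x*(P_x,P_y) = 15·P_y/P_x, independent of income; and y* = (M − 15·P_y)/P_y.
At the given prices: x* = 15·4.05/5.62 = 10.8096, and y* = 9.6914.
Expenditure on x: 5.62·10.8096 = 60.75; share = 0.6075.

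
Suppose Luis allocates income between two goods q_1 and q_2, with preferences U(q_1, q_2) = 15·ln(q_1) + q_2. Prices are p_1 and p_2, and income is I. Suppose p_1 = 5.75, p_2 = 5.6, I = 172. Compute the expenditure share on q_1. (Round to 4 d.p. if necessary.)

MU_q_1 = 15/q_1, MU_q_2 = 1. Tangency: 15/q_1 = p_1/p_2.
So q_1*(p_1,p_2) = 15·p_2/p_1, independent of income; and q_2* = (I − 15·p_2)/p_2.
At the given prices: q_1* = 15·5.6/5.75 = 14.6087, and q_2* = 15.7143.
Expenditure on q_1: 5.75·14.6087 = 84; share = 0.4884.

share on q_1 = 0.4884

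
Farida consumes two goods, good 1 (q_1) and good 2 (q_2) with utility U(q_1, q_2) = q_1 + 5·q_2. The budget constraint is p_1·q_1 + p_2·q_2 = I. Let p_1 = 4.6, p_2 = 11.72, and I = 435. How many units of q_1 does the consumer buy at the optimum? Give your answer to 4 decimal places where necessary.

q_1* = 0

Perfect substitutes: compare marginal utility per dollar. 1/p_1 vs 5/p_2 → 0.2174 vs 0.4266.
q_2 gives more utility per dollar, so spend all income on q_2: q_2* = I/p_2, q_1* = 0.
Numerically: q_1* = 0, q_2* = 37.116.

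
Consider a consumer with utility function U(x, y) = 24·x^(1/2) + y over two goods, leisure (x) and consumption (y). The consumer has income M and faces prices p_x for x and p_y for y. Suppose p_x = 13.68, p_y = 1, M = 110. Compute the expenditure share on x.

share on x = 0.0957

MU_x = 12/√x, MU_y = 1. Tangency: 12/√x = p_x/p_y.
Solve: √x = 12·p_y/p_x, so x*(p_x,p_y) = (12·p_y/p_x)², and y* = (M − p_x·x*)/p_y.
Plugging in: x* = (12·1/13.68)² = 0.7695, y* = 99.4737.
Expenditure on x: 13.68·0.7695 = 10.5263; share = 0.0957.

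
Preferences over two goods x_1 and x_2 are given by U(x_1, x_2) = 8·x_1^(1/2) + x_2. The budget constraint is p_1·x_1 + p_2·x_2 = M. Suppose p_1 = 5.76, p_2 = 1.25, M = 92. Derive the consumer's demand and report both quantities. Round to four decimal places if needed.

x_1* = 0.7535, x_2* = 70.1278

MU_x_1 = 4/√x_1, MU_x_2 = 1. Tangency: 4/√x_1 = p_1/p_2.
Thus x_1* = (4·p_2/p_1)² — independent of M — with the rest of income spent on x_2.
Plugging in: x_1* = (4·1.25/5.76)² = 0.7535, x_2* = 70.1278.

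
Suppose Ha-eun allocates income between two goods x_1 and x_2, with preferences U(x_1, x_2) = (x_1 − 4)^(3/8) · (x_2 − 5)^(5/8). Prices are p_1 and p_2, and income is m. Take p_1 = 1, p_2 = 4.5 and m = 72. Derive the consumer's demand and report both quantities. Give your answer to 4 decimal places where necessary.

After buying the subsistence bundle (4, 5), a share 0.375 of the remaining income goes to x_1: x_1* = 4 + 0.375·(m − 4p_1 − 5p_2)/p_1.
Discretionary income = 72 − 4·1 − 5·4.5 = 45.5; x_1* = 4 + 0.375·45.5/1 = 21.0625; x_2* = 5 + 0.625·45.5/4.5 = 11.3194.

x_1* = 21.0625, x_2* = 11.3194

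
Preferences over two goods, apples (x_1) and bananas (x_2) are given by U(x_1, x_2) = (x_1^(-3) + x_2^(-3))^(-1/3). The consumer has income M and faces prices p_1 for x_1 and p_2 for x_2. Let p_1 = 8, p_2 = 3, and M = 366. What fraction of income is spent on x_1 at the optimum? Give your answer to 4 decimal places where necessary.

MU_x_1 ∝ x_1^(-4), MU_x_2 ∝ x_2^(-4), so MRS = (x_2/x_1)^(4) = p_1/p_2.
Hence x_2/x_1 = (p_1/p_2)^(1/(4)), i.e. raised to the 0.25 power.
Substitute x_2 = (x_2/x_1)·x_1 into the budget: x_1* = M/(p_1 + p_2·(x_2/x_1)).
Numerically x_2/x_1 = 1.277886, so x_1* = 366/(8 + 3·1.277886) = 30.9287 and x_2* = 1.277886·30.9287 = 39.5234.
Expenditure on x_1: 8·30.9287 = 247.4298; share = 0.676.

share on x_1 = 0.676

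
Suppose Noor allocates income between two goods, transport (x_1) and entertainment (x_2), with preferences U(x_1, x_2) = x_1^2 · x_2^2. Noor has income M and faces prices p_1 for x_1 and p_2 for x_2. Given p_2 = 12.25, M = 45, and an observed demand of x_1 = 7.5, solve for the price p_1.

p_1 = 3

The MRS is x_2/x_1. Set MRS = p_1/p_2.
Rearranging, p_2·x_2 = p_1·x_1. Substituting into the budget gives p_1·x_1·(1 + 1) = M.
Demand: x_1*(p_1,p_2,M) = 0.5·M/p_1 and x_2* = 0.5·M/p_2.
Set x_1* = 7.5 in the demand function and solve for p_1: p_1 = 3.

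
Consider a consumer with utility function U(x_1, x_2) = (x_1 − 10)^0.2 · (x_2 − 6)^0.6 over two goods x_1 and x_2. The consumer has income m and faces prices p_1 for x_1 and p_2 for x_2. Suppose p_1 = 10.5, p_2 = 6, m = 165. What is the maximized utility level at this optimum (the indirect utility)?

V = 1.7285

After buying the subsistence bundle (10, 6), a share 0.25 of the remaining income goes to x_1: x_1* = 10 + 0.25·(m − 10p_1 − 6p_2)/p_1.
Discretionary income = 165 − 10·10.5 − 6·6 = 24; x_1* = 10 + 0.25·24/10.5 = 10.5714; x_2* = 6 + 0.75·24/6 = 9.
Utility at the optimum: U(10.5714, 9) = 1.7285.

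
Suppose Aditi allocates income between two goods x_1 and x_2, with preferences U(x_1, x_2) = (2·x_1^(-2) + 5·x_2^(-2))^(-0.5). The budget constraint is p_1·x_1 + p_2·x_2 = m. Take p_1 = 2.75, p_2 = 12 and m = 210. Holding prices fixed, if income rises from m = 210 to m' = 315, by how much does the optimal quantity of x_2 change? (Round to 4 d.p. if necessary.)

Δx_2* = 6.8578

Numerically x_2/x_1 = 0.830546, so x_1* = 210/(2.75 + 12·0.830546) = 16.5139 and x_2* = 0.830546·16.5139 = 13.7156.
At m' = 315: x_2* = 20.5733. Change: 20.5733 − 13.7156 = 6.8578.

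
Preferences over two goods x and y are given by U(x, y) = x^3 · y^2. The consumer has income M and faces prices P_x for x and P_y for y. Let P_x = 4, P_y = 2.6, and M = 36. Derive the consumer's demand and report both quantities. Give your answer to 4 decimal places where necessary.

x* = 5.4, y* = 5.5385

At P_x=4, P_y=2.6, M=36: x* = 0.6·36/4 = 5.4, y* = 5.5385.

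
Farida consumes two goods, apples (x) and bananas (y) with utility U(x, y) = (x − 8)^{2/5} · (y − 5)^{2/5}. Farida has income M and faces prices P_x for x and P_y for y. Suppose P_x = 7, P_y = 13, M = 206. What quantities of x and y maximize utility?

This is Cobb-Douglas in (x−8, y−5): tangency gives 0.4·P_y·(y−5) = 0.4·P_x·(x−8).
After buying the subsistence bundle (8, 5), a share 0.5 of the remaining income goes to x: x* = 8 + 0.5·(M − 8P_x − 5P_y)/P_x.
Discretionary income = 206 − 8·7 − 5·13 = 85; x* = 8 + 0.5·85/7 = 14.0714; y* = 5 + 0.5·85/13 = 8.2692.

x* = 14.0714, y* = 8.2692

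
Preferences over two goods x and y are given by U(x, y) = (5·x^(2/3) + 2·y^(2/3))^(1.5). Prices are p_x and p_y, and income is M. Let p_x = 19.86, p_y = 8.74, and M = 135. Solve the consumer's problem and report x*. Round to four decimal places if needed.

Numerically y/x = 0.750902, so x* = 135/(19.86 + 8.74·0.750902) = 5.1092.

x* = 5.1092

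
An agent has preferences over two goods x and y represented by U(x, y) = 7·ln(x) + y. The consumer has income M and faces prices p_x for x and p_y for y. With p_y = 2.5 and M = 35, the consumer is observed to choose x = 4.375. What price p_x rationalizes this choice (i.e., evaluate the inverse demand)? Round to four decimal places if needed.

p_x = 4

Set MRS = p_x/p_y: (7/x)/1 = p_x/p_y.
So x*(p_x,p_y) = 7·p_y/p_x, independent of income; and y* = (M − 7·p_y)/p_y.
Set x* = 4.375 in the demand function and solve for p_x: p_x = 4.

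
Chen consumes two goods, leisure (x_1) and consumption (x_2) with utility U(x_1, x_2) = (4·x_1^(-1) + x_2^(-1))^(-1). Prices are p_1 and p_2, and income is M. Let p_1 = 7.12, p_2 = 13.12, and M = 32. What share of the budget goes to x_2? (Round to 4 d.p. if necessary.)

share on x_2 = 0.4043

MU_x_1 ∝ 4·x_1^(-2), MU_x_2 ∝ x_2^(-2), so MRS = 4·(x_2/x_1)^(2) = p_1/p_2.
Solve for the ratio: x_2/x_1 = [(1/4)·p_1/p_2]^(0.5).
Substitute x_2 = (x_2/x_1)·x_1 into the budget: x_1* = M/(p_1 + p_2·(x_2/x_1)).
Numerically x_2/x_1 = 0.368335, so x_1* = 32/(7.12 + 13.12·0.368335) = 2.6773 and x_2* = 0.368335·2.6773 = 0.9861.
Expenditure on x_2: 13.12·0.9861 = 12.938; share = 0.4043.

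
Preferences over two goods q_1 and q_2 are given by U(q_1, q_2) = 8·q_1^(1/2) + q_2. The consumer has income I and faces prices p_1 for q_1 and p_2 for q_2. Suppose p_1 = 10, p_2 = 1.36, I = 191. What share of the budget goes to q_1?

share on q_1 = 0.0155

Utility is quasi-linear in q_2; the FOC for q_1 is 4/√q_1 = p_1/p_2.
Thus q_1* = (4·p_2/p_1)² — independent of I — with the rest of income spent on q_2.
Plugging in: q_1* = (4·1.36/10)² = 0.2959, q_2* = 138.2652.
Expenditure on q_1: 10·0.2959 = 2.9594; share = 0.0155.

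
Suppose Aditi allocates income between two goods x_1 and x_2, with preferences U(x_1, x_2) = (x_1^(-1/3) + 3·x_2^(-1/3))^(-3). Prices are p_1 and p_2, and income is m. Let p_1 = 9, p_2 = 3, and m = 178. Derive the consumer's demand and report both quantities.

x_1* = 7.2392, x_2* = 37.6158

With the ratio pinned down, the budget gives x_1* = m/(p_1 + p_2·(x_2/x_1)) and x_2* = (x_2/x_1)·x_1*.
Numerically x_2/x_1 = 5.196152, so x_1* = 178/(9 + 3·5.196152) = 7.2392 and x_2* = 5.196152·7.2392 = 37.6158.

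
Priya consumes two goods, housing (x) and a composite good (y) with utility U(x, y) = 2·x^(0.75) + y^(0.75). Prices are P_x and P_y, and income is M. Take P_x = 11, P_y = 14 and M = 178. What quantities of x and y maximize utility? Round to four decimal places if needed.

From the CES first-order condition, 2·(y/x)^(0.25) = P_x/P_y.
Solve for the ratio: y/x = [(1/2)·P_x/P_y]^(4).
Substitute y = (y/x)·x into the budget: x* = M/(P_x + P_y·(y/x)).
Numerically y/x = 0.02382, so x* = 178/(11 + 14·0.02382) = 15.7057 and y* = 0.02382·15.7057 = 0.3741.

x* = 15.7057, y* = 0.3741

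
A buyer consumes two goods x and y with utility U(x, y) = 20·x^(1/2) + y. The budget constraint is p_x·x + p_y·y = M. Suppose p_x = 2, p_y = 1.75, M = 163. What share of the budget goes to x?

share on x = 0.9394

Utility is quasi-linear in y; the FOC for x is 10/√x = p_x/p_y.
Solve: √x = 10·p_y/p_x, so x*(p_x,p_y) = (10·p_y/p_x)², and y* = (M − p_x·x*)/p_y.
Plugging in: x* = (10·1.75/2)² = 76.5625, y* = 5.6429.
Expenditure on x: 2·76.5625 = 153.125; share = 0.9394.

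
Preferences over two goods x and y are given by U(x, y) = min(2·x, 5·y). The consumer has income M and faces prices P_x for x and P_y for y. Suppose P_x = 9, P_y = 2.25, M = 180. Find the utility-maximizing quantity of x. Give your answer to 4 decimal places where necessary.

x* = 18.1818

With perfect complements, no substitution: consume in ratio x:y = 5:2.
Budget: P_x·x + P_y·(2/5)·x = M, so (5·P_x + 2·P_y)·x = 5·M.
Demand: x*(P_x,P_y,M) = 5·M/(5·P_x + 2·P_y), y* = 2·M/(5·P_x + 2·P_y).
Here 5·9 + 2·2.25 = 49.5, giving x* = 18.1818.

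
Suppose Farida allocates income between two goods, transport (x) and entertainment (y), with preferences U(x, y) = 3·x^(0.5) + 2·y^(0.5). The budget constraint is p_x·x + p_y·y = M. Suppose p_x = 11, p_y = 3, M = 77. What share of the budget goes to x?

share on x = 0.3803

Substitute y = (y/x)·x into the budget: x* = M/(p_x + p_y·(y/x)).
Numerically y/x = 5.975309, so x* = 77/(11 + 3·5.975309) = 2.662 and y* = 5.975309·2.662 = 15.9061.
Expenditure on x: 11·2.662 = 29.2817; share = 0.3803.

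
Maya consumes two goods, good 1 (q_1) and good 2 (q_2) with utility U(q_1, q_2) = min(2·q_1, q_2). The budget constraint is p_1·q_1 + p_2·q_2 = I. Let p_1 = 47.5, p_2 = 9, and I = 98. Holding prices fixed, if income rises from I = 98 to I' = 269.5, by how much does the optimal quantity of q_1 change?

Δq_1* = 2.6183

With perfect complements, no substitution: consume in ratio q_1:q_2 = 1:2.
Budget: p_1·q_1 + p_2·2·q_1 = I, so (p_1 + 2·p_2)·q_1 = I.
Demand: q_1*(p_1,p_2,I) = I/(p_1 + 2·p_2), q_2* = 2·I/(p_1 + 2·p_2).
Here 47.5 + 2·9 = 65.5, giving q_1* = 1.4962.
At I' = 269.5: q_1* = 4.1145. Change: 4.1145 − 1.4962 = 2.6183.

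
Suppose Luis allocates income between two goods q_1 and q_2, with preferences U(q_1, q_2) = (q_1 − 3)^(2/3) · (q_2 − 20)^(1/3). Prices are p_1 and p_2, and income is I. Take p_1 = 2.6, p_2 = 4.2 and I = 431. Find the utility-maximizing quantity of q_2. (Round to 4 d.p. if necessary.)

MRS = 2·(q_2−20)/(q_1−3). Tangency with p_1/p_2 gives q_2−20 = (1/2)·(p_1/p_2)·(q_1−3).
After buying the subsistence bundle (3, 20), a share 2/3 of the remaining income goes to q_1: q_1* = 3 + 2/3·(I − 3p_1 − 20p_2)/p_1.
Discretionary income = 431 − 3·2.6 − 20·4.2 = 339.2; q_2* = 20 + 1/3·339.2/4.2 = 46.9206.

q_2* = 46.9206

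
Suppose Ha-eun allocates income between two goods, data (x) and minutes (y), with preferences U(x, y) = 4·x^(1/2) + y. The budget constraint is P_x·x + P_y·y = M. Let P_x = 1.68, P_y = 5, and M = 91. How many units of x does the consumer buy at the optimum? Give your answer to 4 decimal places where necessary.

x* = 35.4308

MU_x = 2/√x, MU_y = 1. Tangency: 2/√x = P_x/P_y.
Thus x* = (2·P_y/P_x)² — independent of M — with the rest of income spent on y.
Plugging in: x* = (2·5/1.68)² = 35.4308.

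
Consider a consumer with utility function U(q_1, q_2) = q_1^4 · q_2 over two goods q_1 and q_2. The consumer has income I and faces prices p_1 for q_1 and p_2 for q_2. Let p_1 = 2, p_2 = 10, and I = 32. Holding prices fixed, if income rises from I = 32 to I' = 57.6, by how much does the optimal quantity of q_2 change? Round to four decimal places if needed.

Δq_2* = 0.512

The MRS is 4·q_2/q_1. Set MRS = p_1/p_2.
So 4·p_2·q_2 = p_1·q_1; combined with the budget, a share 0.8 of income goes to q_1.
Demand: q_1*(p_1,p_2,I) = 0.8·I/p_1 and q_2* = 0.2·I/p_2.
At p_1=2, p_2=10, I=32: q_2* = 0.2·32/10 = 0.64.
At I' = 57.6: q_2* = 1.152. Change: 1.152 − 0.64 = 0.512.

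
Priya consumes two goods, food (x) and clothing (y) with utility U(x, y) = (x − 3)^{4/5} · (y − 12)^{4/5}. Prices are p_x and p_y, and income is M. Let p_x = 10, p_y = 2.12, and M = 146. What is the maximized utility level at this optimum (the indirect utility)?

V = 38.7598

Discretionary income = 146 − 3·10 − 12·2.12 = 90.56; x* = 3 + 0.5·90.56/10 = 7.528; y* = 12 + 0.5·90.56/2.12 = 33.3585.
Utility at the optimum: U(7.528, 33.3585) = 38.7598.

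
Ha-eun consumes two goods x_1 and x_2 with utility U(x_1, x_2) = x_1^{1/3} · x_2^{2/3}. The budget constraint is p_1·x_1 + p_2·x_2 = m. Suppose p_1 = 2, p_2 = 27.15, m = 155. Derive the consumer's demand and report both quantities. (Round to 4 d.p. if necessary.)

Tangency: MRS = (1/2)·x_2/x_1 = p_1/p_2.
So 1/3·p_2·x_2 = 2/3·p_1·x_1; combined with the budget, a share 1/3 of income goes to x_1.
Demand: x_1*(p_1,p_2,m) = 1/3·m/p_1 and x_2* = 2/3·m/p_2.
At p_1=2, p_2=27.15, m=155: x_1* = 1/3·155/2 = 25.8333, x_2* = 3.806.

x_1* = 25.8333, x_2* = 3.806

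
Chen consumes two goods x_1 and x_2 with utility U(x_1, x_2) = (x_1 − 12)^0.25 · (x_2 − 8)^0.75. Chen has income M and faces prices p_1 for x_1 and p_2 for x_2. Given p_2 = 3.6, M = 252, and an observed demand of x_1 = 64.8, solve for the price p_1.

MRS = (1/3)·(x_2−8)/(x_1−12). Tangency with p_1/p_2 gives x_2−8 = 3·(p_1/p_2)·(x_1−12).
Substituting into the budget: x_1* = 12 + 0.25·(M − 12·p_1 − 8·p_2)/p_1, and x_2* = 8 + 0.75·(…)/p_2.
Set x_1* = 64.8 in the demand function and solve for p_1: p_1 = 1.

p_1 = 1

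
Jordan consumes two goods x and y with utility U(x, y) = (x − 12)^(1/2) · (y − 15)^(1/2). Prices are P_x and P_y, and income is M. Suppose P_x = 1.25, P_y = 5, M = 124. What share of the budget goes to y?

share on y = 0.7419

MRS = (y−15)/(x−12). Tangency with P_x/P_y gives y−15 = (P_x/P_y)·(x−12).
After buying the subsistence bundle (12, 15), a share 0.5 of the remaining income goes to x: x* = 12 + 0.5·(M − 12P_x − 15P_y)/P_x.
Discretionary income = 124 − 12·1.25 − 15·5 = 34; x* = 12 + 0.5·34/1.25 = 25.6; y* = 15 + 0.5·34/5 = 18.4.
Expenditure on y: 5·18.4 = 92; share = 0.7419.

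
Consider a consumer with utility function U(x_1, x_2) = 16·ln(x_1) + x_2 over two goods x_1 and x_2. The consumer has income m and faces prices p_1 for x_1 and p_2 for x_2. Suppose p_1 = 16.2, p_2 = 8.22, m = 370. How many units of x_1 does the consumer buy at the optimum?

x_1* = 8.1185

MU_x_1 = 16/x_1, MU_x_2 = 1. Tangency: 16/x_1 = p_1/p_2.
So x_1*(p_1,p_2) = 16·p_2/p_1, independent of income; and x_2* = (m − 16·p_2)/p_2.
At the given prices: x_1* = 16·8.22/16.2 = 8.1185.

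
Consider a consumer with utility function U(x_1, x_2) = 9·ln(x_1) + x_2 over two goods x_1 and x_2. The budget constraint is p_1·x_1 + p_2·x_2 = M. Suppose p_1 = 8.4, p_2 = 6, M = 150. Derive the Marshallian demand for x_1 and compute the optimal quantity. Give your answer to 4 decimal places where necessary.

At the given prices: x_1* = 9·6/8.4 = 6.4286.

x_1* = 6.4286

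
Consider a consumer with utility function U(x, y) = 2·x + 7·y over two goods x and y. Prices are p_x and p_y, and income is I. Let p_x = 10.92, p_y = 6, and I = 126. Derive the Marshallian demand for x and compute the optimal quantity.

x* = 0

Perfect substitutes: compare marginal utility per dollar. 2/p_x vs 7/p_y → 0.1832 vs 1.1667.
y gives more utility per dollar, so spend all income on y: y* = I/p_y, x* = 0.
Numerically: x* = 0, y* = 21.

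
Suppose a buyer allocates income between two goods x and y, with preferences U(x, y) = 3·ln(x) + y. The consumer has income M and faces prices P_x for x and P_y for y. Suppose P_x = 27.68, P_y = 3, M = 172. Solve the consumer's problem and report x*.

So x*(P_x,P_y) = 3·P_y/P_x, independent of income; and y* = (M − 3·P_y)/P_y.
At the given prices: x* = 3·3/27.68 = 0.3251.

x* = 0.3251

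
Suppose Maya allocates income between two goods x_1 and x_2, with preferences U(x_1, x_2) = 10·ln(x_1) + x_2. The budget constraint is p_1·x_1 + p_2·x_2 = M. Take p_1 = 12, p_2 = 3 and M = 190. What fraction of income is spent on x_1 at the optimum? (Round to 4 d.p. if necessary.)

So x_1*(p_1,p_2) = 10·p_2/p_1, independent of income; and x_2* = (M − 10·p_2)/p_2.
At the given prices: x_1* = 10·3/12 = 2.5, and x_2* = 53.3333.
Expenditure on x_1: 12·2.5 = 30; share = 0.1579.

share on x_1 = 0.1579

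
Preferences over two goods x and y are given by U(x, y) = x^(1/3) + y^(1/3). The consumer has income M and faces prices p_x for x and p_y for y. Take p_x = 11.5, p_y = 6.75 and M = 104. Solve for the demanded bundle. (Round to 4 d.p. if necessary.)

MU_x ∝ x^(-2/3), MU_y ∝ y^(-2/3), so MRS = (y/x)^(2/3) = p_x/p_y.
Solve for the ratio: y/x = [p_x/p_y]^(1.5).
Substitute y = (y/x)·x into the budget: x* = M/(p_x + p_y·(y/x)).
Numerically y/x = 2.223776, so x* = 104/(11.5 + 6.75·2.223776) = 3.923 and y* = 2.223776·3.923 = 8.7238.

x* = 3.923, y* = 8.7238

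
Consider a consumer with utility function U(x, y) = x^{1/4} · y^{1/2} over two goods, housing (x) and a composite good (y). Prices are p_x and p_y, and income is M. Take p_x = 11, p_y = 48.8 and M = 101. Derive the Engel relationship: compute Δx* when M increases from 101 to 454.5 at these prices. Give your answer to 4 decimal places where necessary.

Δx* = 10.7121

The MRS is (1/2)·y/x. Set MRS = p_x/p_y.
So 0.25·p_y·y = 0.5·p_x·x; combined with the budget, a share 1/3 of income goes to x.
Demand: x*(p_x,p_y,M) = 1/3·M/p_x and y* = 2/3·M/p_y.
At p_x=11, p_y=48.8, M=101: x* = 1/3·101/11 = 3.0606.
At M' = 454.5: x* = 13.7727. Change: 13.7727 − 3.0606 = 10.7121.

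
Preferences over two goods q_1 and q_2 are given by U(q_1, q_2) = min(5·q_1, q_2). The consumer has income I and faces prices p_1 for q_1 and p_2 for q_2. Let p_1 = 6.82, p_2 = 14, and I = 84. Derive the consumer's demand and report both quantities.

Leontief preferences: the optimum is at the kink where q_1/1 = q_2/5, i.e. q_2 = 5·q_1.
Budget: p_1·q_1 + p_2·5·q_1 = I, so (p_1 + 5·p_2)·q_1 = I.
Demand: q_1*(p_1,p_2,I) = I/(p_1 + 5·p_2), q_2* = 5·I/(p_1 + 5·p_2).
Here 6.82 + 5·14 = 76.82, giving q_1* = 1.0935 and q_2* = 5.4673.

q_1* = 1.0935, q_2* = 5.4673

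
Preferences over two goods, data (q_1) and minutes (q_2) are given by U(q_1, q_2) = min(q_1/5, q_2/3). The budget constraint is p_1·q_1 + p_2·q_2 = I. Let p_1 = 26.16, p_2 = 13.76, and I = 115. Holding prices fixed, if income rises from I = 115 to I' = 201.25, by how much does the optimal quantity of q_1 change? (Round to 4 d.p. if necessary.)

Δq_1* = 2.5061

Leontief preferences: the optimum is at the kink where q_1/5 = q_2/3, i.e. q_2 = (3/5)·q_1.
Budget: p_1·q_1 + p_2·(3/5)·q_1 = I, so (5·p_1 + 3·p_2)·q_1 = 5·I.
Demand: q_1*(p_1,p_2,I) = 5·I/(5·p_1 + 3·p_2), q_2* = 3·I/(5·p_1 + 3·p_2).
Here 5·26.16 + 3·13.76 = 172.08, giving q_1* = 3.3415.
At I' = 201.25: q_1* = 5.8476. Change: 5.8476 − 3.3415 = 2.5061.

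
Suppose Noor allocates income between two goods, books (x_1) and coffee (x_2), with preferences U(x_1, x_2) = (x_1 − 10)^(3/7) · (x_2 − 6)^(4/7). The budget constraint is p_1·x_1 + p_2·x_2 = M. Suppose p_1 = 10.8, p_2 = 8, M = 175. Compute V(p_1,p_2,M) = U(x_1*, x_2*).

Let x_1' = x_1−10, x_2' = x_2−6. MRS = (3/4)·x_2'/x_1' = p_1/p_2.
After buying the subsistence bundle (10, 6), a share 3/7 of the remaining income goes to x_1: x_1* = 10 + 3/7·(M − 10p_1 − 6p_2)/p_1.
Discretionary income = 175 − 10·10.8 − 6·8 = 19; x_1* = 10 + 3/7·19/10.8 = 10.754; x_2* = 6 + 4/7·19/8 = 7.3571.
Utility at the optimum: U(10.754, 7.3571) = 1.0549.

V = 1.0549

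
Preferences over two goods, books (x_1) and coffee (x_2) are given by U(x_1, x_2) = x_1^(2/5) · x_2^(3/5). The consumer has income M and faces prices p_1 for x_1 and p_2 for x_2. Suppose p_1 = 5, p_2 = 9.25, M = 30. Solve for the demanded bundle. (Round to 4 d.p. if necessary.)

x_1* = 2.4, x_2* = 1.9459

Tangency: MRS = (2/3)·x_2/x_1 = p_1/p_2.
So 0.4·p_2·x_2 = 0.6·p_1·x_1; combined with the budget, a share 0.4 of income goes to x_1.
Demand: x_1*(p_1,p_2,M) = 0.4·M/p_1 and x_2* = 0.6·M/p_2.
At p_1=5, p_2=9.25, M=30: x_1* = 0.4·30/5 = 2.4, x_2* = 1.9459.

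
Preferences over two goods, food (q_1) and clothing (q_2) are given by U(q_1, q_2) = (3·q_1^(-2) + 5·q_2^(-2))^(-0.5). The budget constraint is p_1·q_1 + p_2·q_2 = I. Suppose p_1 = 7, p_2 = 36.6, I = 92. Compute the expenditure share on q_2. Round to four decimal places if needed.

MRS = MU_q_1/MU_q_2 = (3/5)·(q_2/q_1)^(3). Set equal to p_1/p_2.
Hence q_2/q_1 = ((5/3)·p_1/p_2)^(1/(3)), i.e. raised to the 1/3 power.
With the ratio pinned down, the budget gives q_1* = I/(p_1 + p_2·(q_2/q_1)) and q_2* = (q_2/q_1)·q_1*.
Numerically q_2/q_1 = 0.683107, so q_1* = 92/(7 + 36.6·0.683107) = 2.8748 and q_2* = 0.683107·2.8748 = 1.9638.
Expenditure on q_2: 36.6·1.9638 = 71.8761; share = 0.7813.

share on q_2 = 0.7813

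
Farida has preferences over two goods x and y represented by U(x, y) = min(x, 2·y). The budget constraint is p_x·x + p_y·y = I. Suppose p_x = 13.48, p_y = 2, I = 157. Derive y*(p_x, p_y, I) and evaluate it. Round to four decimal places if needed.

y* = 5.4213

With perfect complements, no substitution: consume in ratio x:y = 2:1.
Budget: p_x·x + p_y·(1/2)·x = I, so (2·p_x + p_y)·x = 2·I.
Demand: x*(p_x,p_y,I) = 2·I/(2·p_x + p_y), y* = I/(2·p_x + p_y).
Here 2·13.48 + 2 = 28.96, giving y* = 5.4213.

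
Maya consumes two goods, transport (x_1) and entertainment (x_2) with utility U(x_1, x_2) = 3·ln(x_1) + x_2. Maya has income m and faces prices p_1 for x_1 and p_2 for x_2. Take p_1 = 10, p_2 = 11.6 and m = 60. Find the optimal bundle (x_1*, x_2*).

x_1* = 3.48, x_2* = 2.1724

Set MRS = p_1/p_2: (3/x_1)/1 = p_1/p_2.
So x_1*(p_1,p_2) = 3·p_2/p_1, independent of income; and x_2* = (m − 3·p_2)/p_2.
At the given prices: x_1* = 3·11.6/10 = 3.48, and x_2* = 2.1724.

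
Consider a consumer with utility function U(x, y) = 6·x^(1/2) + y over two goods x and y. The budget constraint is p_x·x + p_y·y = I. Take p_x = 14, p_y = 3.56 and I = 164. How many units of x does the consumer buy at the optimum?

x* = 0.582

Set MRS = p_x/p_y: 3·x^(−1/2) = p_x/p_y.
Thus x* = (3·p_y/p_x)² — independent of I — with the rest of income spent on y.
Plugging in: x* = (3·3.56/14)² = 0.582.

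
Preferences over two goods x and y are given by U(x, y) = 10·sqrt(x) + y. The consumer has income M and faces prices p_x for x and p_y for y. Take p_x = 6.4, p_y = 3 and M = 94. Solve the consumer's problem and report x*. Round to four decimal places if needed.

Solve: √x = 5·p_y/p_x, so x*(p_x,p_y) = (5·p_y/p_x)², and y* = (M − p_x·x*)/p_y.
Plugging in: x* = (5·3/6.4)² = 5.4932.

x* = 5.4932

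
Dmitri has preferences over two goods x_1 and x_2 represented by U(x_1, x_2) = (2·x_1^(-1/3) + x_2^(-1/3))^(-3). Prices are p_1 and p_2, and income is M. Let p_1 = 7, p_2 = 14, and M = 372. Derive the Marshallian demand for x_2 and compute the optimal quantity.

MRS = MU_x_1/MU_x_2 = 2·(x_2/x_1)^(4/3). Set equal to p_1/p_2.
Hence x_2/x_1 = ((1/2)·p_1/p_2)^(1/(4/3)), i.e. raised to the 0.75 power.
Substitute x_2 = (x_2/x_1)·x_1 into the budget: x_1* = M/(p_1 + p_2·(x_2/x_1)).
Numerically x_2/x_1 = 0.353553, so x_1* = 372/(7 + 14·0.353553) = 31.1304 and x_2* = 0.353553·31.1304 = 11.0062.

x_2* = 11.0062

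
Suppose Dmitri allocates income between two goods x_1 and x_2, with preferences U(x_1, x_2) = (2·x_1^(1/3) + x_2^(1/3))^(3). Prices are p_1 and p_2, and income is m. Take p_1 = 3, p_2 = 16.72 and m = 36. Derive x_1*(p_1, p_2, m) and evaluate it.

MRS = MU_x_1/MU_x_2 = 2·(x_2/x_1)^(2/3). Set equal to p_1/p_2.
Solve for the ratio: x_2/x_1 = [(1/2)·p_1/p_2]^(1.5).
Substitute x_2 = (x_2/x_1)·x_1 into the budget: x_1* = m/(p_1 + p_2·(x_2/x_1)).
Numerically x_2/x_1 = 0.026871, so x_1* = 36/(3 + 16.72·0.026871) = 10.437.

x_1* = 10.437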